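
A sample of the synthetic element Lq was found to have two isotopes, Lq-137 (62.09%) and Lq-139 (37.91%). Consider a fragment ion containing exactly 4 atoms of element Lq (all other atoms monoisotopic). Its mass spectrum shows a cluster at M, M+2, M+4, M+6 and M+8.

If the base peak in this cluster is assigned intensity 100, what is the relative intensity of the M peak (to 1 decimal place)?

40.9

Binomial terms of (0.6209 + 0.3791)^4: M 0.1486, M+2 0.3630, M+4 0.3324, M+6 0.1353, M+8 0.0207 → M+2 is the base peak.
P(M+2) = C(4,1) × 0.6209^3 × 0.3791^1 = 4 × 0.23936739 × 0.3791 = 0.362977 (base)
P(M) = C(4,0) × 0.6209^4 × 0.3791^0 = 1 × 0.14862321 × 1.0000 = 0.148623
Relative intensity = 0.148623 / 0.362977 × 100 = 40.9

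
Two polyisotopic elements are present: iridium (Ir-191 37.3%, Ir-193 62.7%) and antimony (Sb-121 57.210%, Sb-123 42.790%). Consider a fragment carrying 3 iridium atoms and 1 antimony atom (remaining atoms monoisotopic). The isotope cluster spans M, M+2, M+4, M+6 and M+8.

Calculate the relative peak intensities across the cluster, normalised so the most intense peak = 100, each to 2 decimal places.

8.16 : 47.28 : 100.00 : 90.54 : 29.00

Iridium pattern (n=3): 0.05189512 : 0.26170165 : 0.43991135 : 0.24649188
Antimony pattern (n=1): 0.5721 : 0.4279
Convolve the two distributions (both contribute in 2-u steps):
  M: 0.05189512×0.5721 = 0.029689
  M+2: 0.05189512×0.4279 + 0.26170165×0.5721 = 0.171925
  M+4: 0.26170165×0.4279 + 0.43991135×0.5721 = 0.363655
  M+6: 0.43991135×0.4279 + 0.24649188×0.5721 = 0.329256
  M+8: 0.24649188×0.4279 = 0.105474
Scale to base peak (0.363655) = 100: 8.16 : 47.28 : 100.00 : 90.54 : 29.00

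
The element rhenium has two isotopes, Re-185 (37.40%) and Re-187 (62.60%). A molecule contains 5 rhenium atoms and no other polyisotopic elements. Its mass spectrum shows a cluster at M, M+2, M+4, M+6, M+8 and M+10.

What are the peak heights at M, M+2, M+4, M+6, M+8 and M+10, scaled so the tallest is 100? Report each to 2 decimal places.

Expanding (0.3740 + 0.6260)^5:
P(M) = 0.3740^5 = 0.007317
P(M+2) = 5 × 0.3740^4 × 0.6260^1 = 0.061239
P(M+4) = 10 × 0.3740^3 × 0.6260^2 = 0.205005
P(M+6) = 10 × 0.3740^2 × 0.6260^3 = 0.343136
P(M+8) = 5 × 0.3740^1 × 0.6260^4 = 0.287170
P(M+10) = 0.6260^5 = 0.096133
The M+6 peak is largest (0.343136); scaling to 100 gives 2.13 : 17.85 : 59.74 : 100.00 : 83.69 : 28.02.

2.13 : 17.85 : 59.74 : 100.00 : 83.69 : 28.02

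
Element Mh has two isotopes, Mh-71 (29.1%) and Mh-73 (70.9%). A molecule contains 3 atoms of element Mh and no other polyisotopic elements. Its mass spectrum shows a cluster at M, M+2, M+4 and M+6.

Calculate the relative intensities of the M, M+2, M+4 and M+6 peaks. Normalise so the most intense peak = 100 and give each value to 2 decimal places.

Expanding (0.291 + 0.709)^3:
P(M) = 0.291^3 = 0.024642
P(M+2) = 3 × 0.291^2 × 0.709^1 = 0.180116
P(M+4) = 3 × 0.291^1 × 0.709^2 = 0.438841
P(M+6) = 0.709^3 = 0.356401
The M+4 peak is largest (0.438841); scaling to 100 gives 5.62 : 41.04 : 100.00 : 81.21.

5.62 : 41.04 : 100.00 : 81.21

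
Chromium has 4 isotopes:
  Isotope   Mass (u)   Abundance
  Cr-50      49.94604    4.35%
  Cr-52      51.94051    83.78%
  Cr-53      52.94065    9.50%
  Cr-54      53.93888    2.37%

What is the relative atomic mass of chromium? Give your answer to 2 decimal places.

Average mass = Σ (abundance × isotope mass) = 0.0435 × 49.94604 + 0.8378 × 51.94051 + 0.0950 × 52.94065 + 0.0237 × 53.93888
= 2.172653 + 43.515759 + 5.029362 + 1.278351 = 51.996125 u

52.00 u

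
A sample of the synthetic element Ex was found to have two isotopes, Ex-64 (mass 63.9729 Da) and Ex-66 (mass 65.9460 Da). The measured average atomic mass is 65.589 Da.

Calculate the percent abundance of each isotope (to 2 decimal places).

Ex-64: 18.09%, Ex-66: 81.91%

With x = fraction of Ex-64 (so Ex-66 is 1 − x):
63.9729·x + 65.9460·(1 − x) = 65.589
(63.9729 − 65.9460)·x = 65.589 − 65.9460
x = -0.3570 / -1.9731 = 0.18093 → 18.09% Ex-64, 81.91% Ex-66.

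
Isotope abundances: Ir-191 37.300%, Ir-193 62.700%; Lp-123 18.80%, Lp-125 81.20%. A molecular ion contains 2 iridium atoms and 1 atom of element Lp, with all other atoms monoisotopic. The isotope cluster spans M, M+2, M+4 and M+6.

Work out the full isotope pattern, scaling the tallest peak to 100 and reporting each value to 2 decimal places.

5.76 : 44.28 : 100.00 : 70.36

Iridium pattern (n=2): 0.139129 : 0.467742 : 0.393129
Element Lp pattern (n=1): 0.1880 : 0.8120
Convolve the two distributions (both contribute in 2-u steps):
  M: 0.139129×0.1880 = 0.026156
  M+2: 0.139129×0.8120 + 0.467742×0.1880 = 0.200908
  M+4: 0.467742×0.8120 + 0.393129×0.1880 = 0.453715
  M+6: 0.393129×0.8120 = 0.319221
Scale to base peak (0.453715) = 100: 5.76 : 44.28 : 100.00 : 70.36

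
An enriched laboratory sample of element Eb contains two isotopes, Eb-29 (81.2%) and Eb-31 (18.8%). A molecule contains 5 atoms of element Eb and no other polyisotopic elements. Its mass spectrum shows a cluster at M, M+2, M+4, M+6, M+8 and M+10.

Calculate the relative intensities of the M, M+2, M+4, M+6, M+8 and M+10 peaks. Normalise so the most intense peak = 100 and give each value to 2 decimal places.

86.38 : 100.00 : 46.31 : 10.72 : 1.24 : 0.06

The 5 Eb atoms are independent, so intensities follow the terms of (0.812 + 0.188)^5.
P(M) = 0.812^5 = 0.353004
P(M+2) = 5 × 0.812^4 × 0.188^1 = 0.408650
P(M+4) = 10 × 0.812^3 × 0.188^2 = 0.189227
P(M+6) = 10 × 0.812^2 × 0.188^3 = 0.043811
P(M+8) = 5 × 0.812^1 × 0.188^4 = 0.005072
P(M+10) = 0.188^5 = 0.000235
The M+2 peak is largest (0.408650); scaling to 100 gives 86.38 : 100.00 : 46.31 : 10.72 : 1.24 : 0.06.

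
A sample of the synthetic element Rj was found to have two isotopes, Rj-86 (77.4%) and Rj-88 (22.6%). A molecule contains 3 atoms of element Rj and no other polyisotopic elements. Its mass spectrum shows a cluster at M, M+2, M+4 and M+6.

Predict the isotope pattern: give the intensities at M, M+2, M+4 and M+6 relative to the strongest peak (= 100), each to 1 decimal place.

100.0 : 87.6 : 25.6 : 2.5

Expanding (0.774 + 0.226)^3:
P(M) = 0.774^3 = 0.463685
P(M+2) = 3 × 0.774^2 × 0.226^1 = 0.406174
P(M+4) = 3 × 0.774^1 × 0.226^2 = 0.118598
P(M+6) = 0.226^3 = 0.011543
The M peak is largest (0.463685); scaling to 100 gives 100.0 : 87.6 : 25.6 : 2.5.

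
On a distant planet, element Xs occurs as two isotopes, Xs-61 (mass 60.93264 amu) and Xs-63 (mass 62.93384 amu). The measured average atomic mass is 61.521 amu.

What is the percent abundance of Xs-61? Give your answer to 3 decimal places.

70.600%

Let x be the fractional abundance of Xs-61; then Xs-63 has abundance 1 − x.
60.93264·x + 62.93384·(1 − x) = 61.521
(60.93264 − 62.93384)·x = 61.521 − 62.93384
x = -1.41284 / -2.00120 = 0.70600 → 70.600% Xs-61, 29.400% Xs-63.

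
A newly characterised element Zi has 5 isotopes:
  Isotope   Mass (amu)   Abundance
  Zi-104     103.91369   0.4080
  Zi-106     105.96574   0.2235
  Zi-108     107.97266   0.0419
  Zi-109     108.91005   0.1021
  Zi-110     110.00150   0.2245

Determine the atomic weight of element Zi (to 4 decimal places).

106.4192 amu

Ar = Σ fᵢ·mᵢ = 0.4080 × 103.91369 + 0.2235 × 105.96574 + 0.0419 × 107.97266 + 0.1021 × 108.91005 + 0.2245 × 110.00150
= 42.396786 + 23.683343 + 4.524054 + 11.119716 + 24.695337 = 106.419236 amu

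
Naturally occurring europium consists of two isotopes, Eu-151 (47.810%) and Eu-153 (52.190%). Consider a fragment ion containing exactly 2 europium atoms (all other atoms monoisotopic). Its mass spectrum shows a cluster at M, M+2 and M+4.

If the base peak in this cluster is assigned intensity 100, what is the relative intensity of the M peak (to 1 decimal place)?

45.8

(0.47810 + 0.52190)^2 gives M 0.2286, M+2 0.4990, M+4 0.2724; the largest is M+2.
P(M+2) = C(2,1) × 0.47810^1 × 0.52190^1 = 2 × 0.4781 × 0.5219 = 0.499041 (base)
P(M) = C(2,0) × 0.47810^2 × 0.52190^0 = 1 × 0.22857961 × 1.0000 = 0.228580
Relative intensity = 0.228580 / 0.499041 × 100 = 45.8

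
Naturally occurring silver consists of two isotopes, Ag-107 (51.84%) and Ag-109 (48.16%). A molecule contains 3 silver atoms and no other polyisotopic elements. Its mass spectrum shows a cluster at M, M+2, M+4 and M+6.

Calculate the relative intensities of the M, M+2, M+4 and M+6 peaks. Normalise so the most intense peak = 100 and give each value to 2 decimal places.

35.88 : 100.00 : 92.90 : 28.77

Each Ag atom is independently Ag-107 (p = 0.5184) or Ag-109 (q = 0.4816); the cluster is the binomial expansion (p + q)^3.
P(M) = 0.5184^3 = 0.139314
P(M+2) = 3 × 0.5184^2 × 0.4816^1 = 0.388273
P(M+4) = 3 × 0.5184^1 × 0.4816^2 = 0.360711
P(M+6) = 0.4816^3 = 0.111702
The M+2 peak is largest (0.388273); scaling to 100 gives 35.88 : 100.00 : 92.90 : 28.77.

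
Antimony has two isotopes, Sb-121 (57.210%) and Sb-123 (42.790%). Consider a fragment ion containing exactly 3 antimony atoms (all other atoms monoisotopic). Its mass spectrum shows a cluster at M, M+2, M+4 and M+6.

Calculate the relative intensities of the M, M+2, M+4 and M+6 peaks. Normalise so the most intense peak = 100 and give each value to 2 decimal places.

44.57 : 100.00 : 74.79 : 18.65

Each Sb atom is independently Sb-121 (p = 0.57210) or Sb-123 (q = 0.42790); the cluster is the binomial expansion (p + q)^3.
P(M) = 0.57210^3 = 0.187247
P(M+2) = 3 × 0.57210^2 × 0.42790^1 = 0.420153
P(M+4) = 3 × 0.57210^1 × 0.42790^2 = 0.314252
P(M+6) = 0.42790^3 = 0.078348
The M+2 peak is largest (0.420153); scaling to 100 gives 44.57 : 100.00 : 74.79 : 18.65.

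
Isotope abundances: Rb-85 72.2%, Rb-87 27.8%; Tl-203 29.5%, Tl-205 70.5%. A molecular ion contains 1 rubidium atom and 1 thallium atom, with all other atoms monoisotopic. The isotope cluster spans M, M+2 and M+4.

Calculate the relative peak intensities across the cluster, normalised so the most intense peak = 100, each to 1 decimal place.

Rubidium pattern (n=1): 0.7220 : 0.2780
Thallium pattern (n=1): 0.2950 : 0.7050
Convolve the two distributions (both contribute in 2-u steps):
  M: 0.7220×0.2950 = 0.212990
  M+2: 0.7220×0.7050 + 0.2780×0.2950 = 0.591020
  M+4: 0.2780×0.7050 = 0.195990
Scale to base peak (0.591020) = 100: 36.0 : 100.0 : 33.2

36.0 : 100.0 : 33.2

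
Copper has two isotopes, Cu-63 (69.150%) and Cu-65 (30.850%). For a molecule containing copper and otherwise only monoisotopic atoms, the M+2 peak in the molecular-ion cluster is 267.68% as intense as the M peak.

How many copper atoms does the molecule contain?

With n Cu atoms, P(M+2)/P(M) = C(n,1)·p^(n−1)q / p^n = n·q/p = n · 0.30850/0.69150.
n = 2.6768 × 0.69150/0.30850 = 6.00 ≈ 6

6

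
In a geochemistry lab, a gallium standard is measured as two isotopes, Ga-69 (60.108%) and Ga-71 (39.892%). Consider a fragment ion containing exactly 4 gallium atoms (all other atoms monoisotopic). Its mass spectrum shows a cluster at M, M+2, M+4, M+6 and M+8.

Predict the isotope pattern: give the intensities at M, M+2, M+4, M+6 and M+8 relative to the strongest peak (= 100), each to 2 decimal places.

37.67 : 100.00 : 99.55 : 44.05 : 7.31

Expanding (0.60108 + 0.39892)^4:
P(M) = 0.60108^4 = 0.130536
P(M+2) = 4 × 0.60108^3 × 0.39892^1 = 0.346531
P(M+4) = 6 × 0.60108^2 × 0.39892^2 = 0.344975
P(M+6) = 4 × 0.60108^1 × 0.39892^3 = 0.152633
P(M+8) = 0.39892^4 = 0.025325
The M+2 peak is largest (0.346531); scaling to 100 gives 37.67 : 100.00 : 99.55 : 44.05 : 7.31.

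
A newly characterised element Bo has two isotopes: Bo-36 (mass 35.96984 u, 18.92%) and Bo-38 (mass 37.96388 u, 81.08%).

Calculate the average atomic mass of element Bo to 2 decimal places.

37.59 u

The abundance-weighted mean is 0.1892 × 35.96984 + 0.8108 × 37.96388
= 6.805494 + 30.781114 = 37.586608 u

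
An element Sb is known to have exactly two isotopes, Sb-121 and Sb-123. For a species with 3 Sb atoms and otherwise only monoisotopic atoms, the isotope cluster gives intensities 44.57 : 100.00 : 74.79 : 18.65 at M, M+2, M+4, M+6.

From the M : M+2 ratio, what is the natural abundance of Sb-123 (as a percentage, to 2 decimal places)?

If p is the fraction of Sb that is Sb-121, then I(M+2)/I(M) = [C(3,1)·p^2·(1−p)] / p^3 = 3·(1−p)/p = 100.00/44.57 = 2.2437
(1−p)/p = 2.2437/3 = 0.7479  ⇒  p = 1/(1 + 0.7479) = 0.5721
Sb-121: 57.21%, Sb-123: 42.79%.

42.79%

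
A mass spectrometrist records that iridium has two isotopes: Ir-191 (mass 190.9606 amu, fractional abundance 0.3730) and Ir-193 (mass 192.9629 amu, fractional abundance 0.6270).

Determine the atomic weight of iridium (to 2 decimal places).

192.22 amu

Weight each isotope mass by its fractional abundance: 0.3730 × 190.9606 + 0.6270 × 192.9629
= 71.22830 + 120.98774 = 192.21604 amu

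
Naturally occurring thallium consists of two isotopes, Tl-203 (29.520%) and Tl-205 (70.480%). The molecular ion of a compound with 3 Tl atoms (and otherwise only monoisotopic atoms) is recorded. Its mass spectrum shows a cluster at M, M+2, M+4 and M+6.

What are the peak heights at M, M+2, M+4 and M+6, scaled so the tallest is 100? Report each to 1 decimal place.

5.8 : 41.9 : 100.0 : 79.6

Expanding (0.29520 + 0.70480)^3:
P(M) = 0.29520^3 = 0.025725
P(M+2) = 3 × 0.29520^2 × 0.70480^1 = 0.184255
P(M+4) = 3 × 0.29520^1 × 0.70480^2 = 0.439916
P(M+6) = 0.70480^3 = 0.350104
The M+4 peak is largest (0.439916); scaling to 100 gives 5.8 : 41.9 : 100.0 : 79.6.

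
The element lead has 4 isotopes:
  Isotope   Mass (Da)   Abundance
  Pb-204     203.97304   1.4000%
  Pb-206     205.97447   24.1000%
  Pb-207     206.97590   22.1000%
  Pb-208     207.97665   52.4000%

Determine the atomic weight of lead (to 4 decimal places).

Average mass = Σ (abundance × isotope mass) = 0.014000 × 203.97304 + 0.241000 × 205.97447 + 0.221000 × 206.97590 + 0.524000 × 207.97665
= 2.855623 + 49.639847 + 45.741674 + 108.979765 = 207.216909 Da

207.2169 Da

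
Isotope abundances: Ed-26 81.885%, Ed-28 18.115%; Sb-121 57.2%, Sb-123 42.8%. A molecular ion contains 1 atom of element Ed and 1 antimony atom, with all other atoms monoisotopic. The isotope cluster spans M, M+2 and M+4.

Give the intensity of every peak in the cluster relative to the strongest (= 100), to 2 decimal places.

Element Ed pattern (n=1): 0.81885 : 0.18115
Antimony pattern (n=1): 0.5720 : 0.4280
Convolve the two distributions (both contribute in 2-u steps):
  M: 0.81885×0.5720 = 0.468382
  M+2: 0.81885×0.4280 + 0.18115×0.5720 = 0.454086
  M+4: 0.18115×0.4280 = 0.077532
Scale to base peak (0.468382) = 100: 100.00 : 96.95 : 16.55

100.00 : 96.95 : 16.55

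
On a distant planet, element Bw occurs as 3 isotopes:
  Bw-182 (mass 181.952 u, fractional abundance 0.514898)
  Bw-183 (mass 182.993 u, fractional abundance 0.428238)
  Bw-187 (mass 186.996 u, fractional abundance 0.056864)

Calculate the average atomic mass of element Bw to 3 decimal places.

182.685 u

Ar = Σ fᵢ·mᵢ = 0.514898 × 181.952 + 0.428238 × 182.993 + 0.056864 × 186.996
= 93.6867 + 78.3646 + 10.6333 = 182.6846 u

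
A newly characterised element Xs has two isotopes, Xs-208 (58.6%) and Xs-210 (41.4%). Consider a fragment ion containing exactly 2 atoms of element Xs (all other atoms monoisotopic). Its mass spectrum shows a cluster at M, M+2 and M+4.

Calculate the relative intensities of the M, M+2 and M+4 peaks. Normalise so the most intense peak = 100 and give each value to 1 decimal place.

The 2 Xs atoms are independent, so intensities follow the terms of (0.586 + 0.414)^2.
P(M) = 0.586^2 = 0.343396
P(M+2) = 2 × 0.586^1 × 0.414^1 = 0.485208
P(M+4) = 0.414^2 = 0.171396
The M+2 peak is largest (0.485208); scaling to 100 gives 70.8 : 100.0 : 35.3.

70.8 : 100.0 : 35.3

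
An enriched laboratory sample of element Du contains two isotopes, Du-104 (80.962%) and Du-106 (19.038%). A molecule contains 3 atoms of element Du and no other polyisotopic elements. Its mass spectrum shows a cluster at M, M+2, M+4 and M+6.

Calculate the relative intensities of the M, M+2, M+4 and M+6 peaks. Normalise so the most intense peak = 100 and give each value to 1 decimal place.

Expanding (0.80962 + 0.19038)^3:
P(M) = 0.80962^3 = 0.530693
P(M+2) = 3 × 0.80962^2 × 0.19038^1 = 0.374373
P(M+4) = 3 × 0.80962^1 × 0.19038^2 = 0.088033
P(M+6) = 0.19038^3 = 0.006900
The M peak is largest (0.530693); scaling to 100 gives 100.0 : 70.5 : 16.6 : 1.3.

100.0 : 70.5 : 16.6 : 1.3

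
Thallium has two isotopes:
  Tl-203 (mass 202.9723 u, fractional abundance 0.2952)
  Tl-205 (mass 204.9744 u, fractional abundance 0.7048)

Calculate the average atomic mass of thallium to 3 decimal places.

Weight each isotope mass by its fractional abundance: 0.2952 × 202.9723 + 0.7048 × 204.9744
= 59.91742 + 144.46596 = 204.38338 u

204.383 u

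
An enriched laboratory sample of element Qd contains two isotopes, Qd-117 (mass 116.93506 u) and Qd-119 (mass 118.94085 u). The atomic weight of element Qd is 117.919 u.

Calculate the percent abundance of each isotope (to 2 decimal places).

Qd-117: 50.95%, Qd-119: 49.05%

Let x be the fractional abundance of Qd-117; then Qd-119 has abundance 1 − x.
116.93506·x + 118.94085·(1 − x) = 117.919
(116.93506 − 118.94085)·x = 117.919 − 118.94085
x = -1.02185 / -2.00579 = 0.50945 → 50.95% Qd-117, 49.05% Qd-119.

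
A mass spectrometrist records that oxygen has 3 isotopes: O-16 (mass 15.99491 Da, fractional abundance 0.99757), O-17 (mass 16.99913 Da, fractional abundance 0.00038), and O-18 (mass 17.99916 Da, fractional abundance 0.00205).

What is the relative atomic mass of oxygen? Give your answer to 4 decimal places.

Average mass = Σ (abundance × isotope mass) = 0.99757 × 15.99491 + 0.00038 × 16.99913 + 0.00205 × 17.99916
= 15.956042 + 0.006460 + 0.036898 = 15.999400 Da

15.9994 Da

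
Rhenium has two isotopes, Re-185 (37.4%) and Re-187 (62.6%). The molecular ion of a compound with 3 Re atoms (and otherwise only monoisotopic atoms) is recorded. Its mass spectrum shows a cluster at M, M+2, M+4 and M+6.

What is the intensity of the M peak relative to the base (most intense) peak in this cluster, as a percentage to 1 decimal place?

Term probabilities: M 0.0523, M+2 0.2627, M+4 0.4397, M+6 0.2453. Base peak = M+4.
P(M+4) = C(3,2) × 0.374^1 × 0.626^2 = 3 × 0.3740 × 0.391876 = 0.439685 (base)
P(M) = C(3,0) × 0.374^3 × 0.626^0 = 1 × 0.05231362 × 1.0000 = 0.052314
Relative intensity = 0.052314 / 0.439685 × 100 = 11.9

11.9%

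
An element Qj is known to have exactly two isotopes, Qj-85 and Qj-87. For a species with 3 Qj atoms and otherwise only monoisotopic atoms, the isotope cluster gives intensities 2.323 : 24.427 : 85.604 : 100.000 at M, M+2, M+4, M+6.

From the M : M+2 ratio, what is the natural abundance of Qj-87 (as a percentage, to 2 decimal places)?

77.80%

Let p = fractional abundance of Qj-85. I(M+2)/I(M) = [C(3,1)·p^2·(1−p)] / p^3 = 3·(1−p)/p = 24.427/2.323 = 10.5153
(1−p)/p = 10.5153/3 = 3.5051  ⇒  p = 1/(1 + 3.5051) = 0.2220
Qj-85: 22.20%, Qj-87: 77.80%.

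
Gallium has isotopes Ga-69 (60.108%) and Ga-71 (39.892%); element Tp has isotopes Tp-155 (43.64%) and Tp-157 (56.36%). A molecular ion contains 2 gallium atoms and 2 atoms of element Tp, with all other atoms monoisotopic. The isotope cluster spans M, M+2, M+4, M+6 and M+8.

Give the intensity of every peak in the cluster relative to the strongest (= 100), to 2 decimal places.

Gallium pattern (n=2): 0.36129717 : 0.47956567 : 0.15913717
Element Tp pattern (n=2): 0.19044496 : 0.49191008 : 0.31764496
Convolve the two distributions (both contribute in 2-u steps):
  M: 0.36129717×0.19044496 = 0.068807
  M+2: 0.36129717×0.49191008 + 0.47956567×0.19044496 = 0.269057
  M+4: 0.36129717×0.31764496 + 0.47956567×0.49191008 + 0.15913717×0.19044496 = 0.380974
  M+6: 0.47956567×0.31764496 + 0.15913717×0.49191008 = 0.230613
  M+8: 0.15913717×0.31764496 = 0.050549
Scale to base peak (0.380974) = 100: 18.06 : 70.62 : 100.00 : 60.53 : 13.27

18.06 : 70.62 : 100.00 : 60.53 : 13.27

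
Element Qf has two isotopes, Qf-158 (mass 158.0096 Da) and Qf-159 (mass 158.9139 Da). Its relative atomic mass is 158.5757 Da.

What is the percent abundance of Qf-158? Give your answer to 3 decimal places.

37.399%

With x = fraction of Qf-158 (so Qf-159 is 1 − x):
158.0096·x + 158.9139·(1 − x) = 158.5757
(158.0096 − 158.9139)·x = 158.5757 − 158.9139
x = -0.3382 / -0.9043 = 0.37399 → 37.399% Qf-158, 62.601% Qf-159.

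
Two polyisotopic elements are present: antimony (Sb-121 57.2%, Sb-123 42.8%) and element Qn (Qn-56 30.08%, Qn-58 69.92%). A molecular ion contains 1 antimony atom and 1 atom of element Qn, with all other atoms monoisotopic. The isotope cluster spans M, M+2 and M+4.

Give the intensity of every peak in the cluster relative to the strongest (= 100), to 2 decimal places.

Antimony pattern (n=1): 0.5720 : 0.4280
Element Qn pattern (n=1): 0.3008 : 0.6992
Convolve the two distributions (both contribute in 2-u steps):
  M: 0.5720×0.3008 = 0.172058
  M+2: 0.5720×0.6992 + 0.4280×0.3008 = 0.528685
  M+4: 0.4280×0.6992 = 0.299258
Scale to base peak (0.528685) = 100: 32.54 : 100.00 : 56.60

32.54 : 100.00 : 56.60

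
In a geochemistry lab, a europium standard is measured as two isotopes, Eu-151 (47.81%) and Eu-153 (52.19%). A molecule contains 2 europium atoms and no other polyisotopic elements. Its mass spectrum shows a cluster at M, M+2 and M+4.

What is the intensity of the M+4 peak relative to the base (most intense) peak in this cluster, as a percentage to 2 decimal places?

Term probabilities: M 0.2286, M+2 0.4990, M+4 0.2724. Base peak = M+2.
P(M+2) = C(2,1) × 0.4781^1 × 0.5219^1 = 2 × 0.4781 × 0.5219 = 0.499041 (base)
P(M+4) = C(2,2) × 0.4781^0 × 0.5219^2 = 1 × 1.0000 × 0.27237961 = 0.272380
Relative intensity = 0.272380 / 0.499041 × 100 = 54.58

54.58%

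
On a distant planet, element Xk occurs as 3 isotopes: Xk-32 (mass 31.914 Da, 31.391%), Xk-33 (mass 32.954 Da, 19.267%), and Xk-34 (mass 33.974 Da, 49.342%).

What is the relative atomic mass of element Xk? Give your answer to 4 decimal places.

Average mass = Σ (abundance × isotope mass) = 0.31391 × 31.914 + 0.19267 × 32.954 + 0.49342 × 33.974
= 10.01812 + 6.34925 + 16.76345 = 33.13082 Da

33.1308 Da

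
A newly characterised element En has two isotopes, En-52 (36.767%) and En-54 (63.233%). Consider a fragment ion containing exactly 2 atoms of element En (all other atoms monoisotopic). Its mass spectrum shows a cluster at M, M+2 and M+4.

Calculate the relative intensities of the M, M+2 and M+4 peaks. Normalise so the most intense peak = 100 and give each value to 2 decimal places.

The 2 En atoms are independent, so intensities follow the terms of (0.36767 + 0.63233)^2.
P(M) = 0.36767^2 = 0.135181
P(M+2) = 2 × 0.36767^1 × 0.63233^1 = 0.464978
P(M+4) = 0.63233^2 = 0.399841
The M+2 peak is largest (0.464978); scaling to 100 gives 29.07 : 100.00 : 85.99.

29.07 : 100.00 : 85.99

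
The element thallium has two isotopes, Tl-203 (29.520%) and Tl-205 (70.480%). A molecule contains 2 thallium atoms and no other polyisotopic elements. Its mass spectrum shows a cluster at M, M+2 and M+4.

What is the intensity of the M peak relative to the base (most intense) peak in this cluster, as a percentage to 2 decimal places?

17.54%

(0.29520 + 0.70480)^2 gives M 0.0871, M+2 0.4161, M+4 0.4967; the largest is M+4.
P(M+4) = C(2,2) × 0.29520^0 × 0.70480^2 = 1 × 1.0000 × 0.49674304 = 0.496743 (base)
P(M) = C(2,0) × 0.29520^2 × 0.70480^0 = 1 × 0.08714304 × 1.0000 = 0.087143
Relative intensity = 0.087143 / 0.496743 × 100 = 17.54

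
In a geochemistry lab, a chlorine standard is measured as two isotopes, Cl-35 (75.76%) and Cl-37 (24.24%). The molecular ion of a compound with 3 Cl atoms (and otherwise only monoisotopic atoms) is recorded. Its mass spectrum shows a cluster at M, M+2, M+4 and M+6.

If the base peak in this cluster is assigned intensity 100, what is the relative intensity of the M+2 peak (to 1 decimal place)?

Binomial terms of (0.7576 + 0.2424)^3: M 0.4348, M+2 0.4174, M+4 0.1335, M+6 0.0142 → M is the base peak.
P(M) = C(3,0) × 0.7576^3 × 0.2424^0 = 1 × 0.4348304 × 1.0000 = 0.434830 (base)
P(M+2) = C(3,1) × 0.7576^2 × 0.2424^1 = 3 × 0.57395776 × 0.2424 = 0.417382
Relative intensity = 0.417382 / 0.434830 × 100 = 96.0

96.0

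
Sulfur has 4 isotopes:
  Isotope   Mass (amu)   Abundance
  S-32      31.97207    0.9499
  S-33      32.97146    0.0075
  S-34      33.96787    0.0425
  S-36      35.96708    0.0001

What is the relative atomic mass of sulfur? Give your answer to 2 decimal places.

32.06 amu

The abundance-weighted mean is 0.9499 × 31.97207 + 0.0075 × 32.97146 + 0.0425 × 33.96787 + 0.0001 × 35.96708
= 30.370269 + 0.247286 + 1.443634 + 0.003597 = 32.064786 amu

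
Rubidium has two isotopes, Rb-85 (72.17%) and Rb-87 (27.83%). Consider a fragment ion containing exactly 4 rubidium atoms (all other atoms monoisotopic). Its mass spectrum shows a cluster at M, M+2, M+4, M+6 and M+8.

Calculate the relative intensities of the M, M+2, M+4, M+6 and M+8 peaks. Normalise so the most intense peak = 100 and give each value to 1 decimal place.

64.8 : 100.0 : 57.8 : 14.9 : 1.4

Each Rb atom is independently Rb-85 (p = 0.7217) or Rb-87 (q = 0.2783); the cluster is the binomial expansion (p + q)^4.
P(M) = 0.7217^4 = 0.271286
P(M+2) = 4 × 0.7217^3 × 0.2783^1 = 0.418450
P(M+4) = 6 × 0.7217^2 × 0.2783^2 = 0.242042
P(M+6) = 4 × 0.7217^1 × 0.2783^3 = 0.062224
P(M+8) = 0.2783^4 = 0.005999
The M+2 peak is largest (0.418450); scaling to 100 gives 64.8 : 100.0 : 57.8 : 14.9 : 1.4.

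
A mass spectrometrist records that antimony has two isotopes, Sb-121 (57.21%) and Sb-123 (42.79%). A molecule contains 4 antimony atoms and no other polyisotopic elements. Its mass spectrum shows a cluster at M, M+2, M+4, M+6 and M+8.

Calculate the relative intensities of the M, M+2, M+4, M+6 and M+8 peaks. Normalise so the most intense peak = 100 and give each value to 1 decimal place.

Each Sb atom is independently Sb-121 (p = 0.5721) or Sb-123 (q = 0.4279); the cluster is the binomial expansion (p + q)^4.
P(M) = 0.5721^4 = 0.107124
P(M+2) = 4 × 0.5721^3 × 0.4279^1 = 0.320493
P(M+4) = 6 × 0.5721^2 × 0.4279^2 = 0.359567
P(M+6) = 4 × 0.5721^1 × 0.4279^3 = 0.179291
P(M+8) = 0.4279^4 = 0.033525
The M+4 peak is largest (0.359567); scaling to 100 gives 29.8 : 89.1 : 100.0 : 49.9 : 9.3.

29.8 : 89.1 : 100.0 : 49.9 : 9.3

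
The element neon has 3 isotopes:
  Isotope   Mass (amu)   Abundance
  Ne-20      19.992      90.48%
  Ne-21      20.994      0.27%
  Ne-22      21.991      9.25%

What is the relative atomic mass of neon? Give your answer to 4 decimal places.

20.1796 amu

Average mass = Σ (abundance × isotope mass) = 0.9048 × 19.992 + 0.0027 × 20.994 + 0.0925 × 21.991
= 18.08876 + 0.05668 + 2.03417 = 20.17961 amu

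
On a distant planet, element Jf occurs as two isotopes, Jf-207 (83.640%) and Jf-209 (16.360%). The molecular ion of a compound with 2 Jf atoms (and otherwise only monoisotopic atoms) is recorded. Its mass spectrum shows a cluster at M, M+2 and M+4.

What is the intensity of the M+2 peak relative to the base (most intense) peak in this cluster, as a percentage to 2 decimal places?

39.12%

(0.83640 + 0.16360)^2 gives M 0.6996, M+2 0.2737, M+4 0.0268; the largest is M.
P(M) = C(2,0) × 0.83640^2 × 0.16360^0 = 1 × 0.69956496 × 1.0000 = 0.699565 (base)
P(M+2) = C(2,1) × 0.83640^1 × 0.16360^1 = 2 × 0.8364 × 0.1636 = 0.273670
Relative intensity = 0.273670 / 0.699565 × 100 = 39.12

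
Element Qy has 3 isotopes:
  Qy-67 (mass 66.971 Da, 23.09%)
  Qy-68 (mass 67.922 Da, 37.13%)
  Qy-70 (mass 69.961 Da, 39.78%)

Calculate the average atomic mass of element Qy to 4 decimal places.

68.5135 Da

Weight each isotope mass by its fractional abundance: 0.2309 × 66.971 + 0.3713 × 67.922 + 0.3978 × 69.961
= 15.46360 + 25.21944 + 27.83049 = 68.51353 Da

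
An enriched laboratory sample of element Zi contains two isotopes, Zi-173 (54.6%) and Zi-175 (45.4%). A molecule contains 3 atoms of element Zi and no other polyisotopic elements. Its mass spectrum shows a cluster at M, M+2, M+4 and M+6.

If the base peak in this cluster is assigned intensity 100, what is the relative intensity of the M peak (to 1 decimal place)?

Binomial terms of (0.546 + 0.454)^3: M 0.1628, M+2 0.4060, M+4 0.3376, M+6 0.0936 → M+2 is the base peak.
P(M+2) = C(3,1) × 0.546^2 × 0.454^1 = 3 × 0.298116 × 0.4540 = 0.406034 (base)
P(M) = C(3,0) × 0.546^3 × 0.454^0 = 1 × 0.16277134 × 1.0000 = 0.162771
Relative intensity = 0.162771 / 0.406034 × 100 = 40.1

40.1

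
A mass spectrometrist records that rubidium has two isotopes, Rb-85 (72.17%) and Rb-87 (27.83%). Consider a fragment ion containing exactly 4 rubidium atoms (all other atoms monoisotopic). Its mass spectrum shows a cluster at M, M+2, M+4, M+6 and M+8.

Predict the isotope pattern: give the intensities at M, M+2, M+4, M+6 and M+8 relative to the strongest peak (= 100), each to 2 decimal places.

Each Rb atom is independently Rb-85 (p = 0.7217) or Rb-87 (q = 0.2783); the cluster is the binomial expansion (p + q)^4.
P(M) = 0.7217^4 = 0.271286
P(M+2) = 4 × 0.7217^3 × 0.2783^1 = 0.418450
P(M+4) = 6 × 0.7217^2 × 0.2783^2 = 0.242042
P(M+6) = 4 × 0.7217^1 × 0.2783^3 = 0.062224
P(M+8) = 0.2783^4 = 0.005999
The M+2 peak is largest (0.418450); scaling to 100 gives 64.83 : 100.00 : 57.84 : 14.87 : 1.43.

64.83 : 100.00 : 57.84 : 14.87 : 1.43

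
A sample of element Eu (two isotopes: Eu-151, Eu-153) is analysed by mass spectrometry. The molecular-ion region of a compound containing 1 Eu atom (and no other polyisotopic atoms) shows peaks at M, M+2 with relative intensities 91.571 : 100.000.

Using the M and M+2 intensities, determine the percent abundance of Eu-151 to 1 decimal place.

If p is the fraction of Eu that is Eu-151, then I(M+2)/I(M) = [C(1,1)·p^0·(1−p)] / p^1 = 1·(1−p)/p = 100.000/91.571 = 1.0920
(1−p)/p = 1.0920/1 = 1.0920  ⇒  p = 1/(1 + 1.0920) = 0.4780
Eu-151: 47.8%, Eu-153: 52.2%.

47.8%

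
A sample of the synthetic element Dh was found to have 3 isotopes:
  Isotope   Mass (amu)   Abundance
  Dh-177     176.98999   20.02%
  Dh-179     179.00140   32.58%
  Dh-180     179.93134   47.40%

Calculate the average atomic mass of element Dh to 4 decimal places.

179.0395 amu

Ar = Σ fᵢ·mᵢ = 0.2002 × 176.98999 + 0.3258 × 179.00140 + 0.4740 × 179.93134
= 35.433396 + 58.318656 + 85.287455 = 179.039507 amu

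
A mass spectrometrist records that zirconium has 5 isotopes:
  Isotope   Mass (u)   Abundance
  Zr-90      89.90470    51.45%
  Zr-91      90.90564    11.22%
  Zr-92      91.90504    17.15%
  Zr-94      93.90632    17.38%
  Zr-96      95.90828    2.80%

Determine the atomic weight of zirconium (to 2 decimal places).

91.22 u

The abundance-weighted mean is 0.5145 × 89.90470 + 0.1122 × 90.90564 + 0.1715 × 91.90504 + 0.1738 × 93.90632 + 0.0280 × 95.90828
= 46.255968 + 10.199613 + 15.761714 + 16.320918 + 2.685432 = 91.223645 u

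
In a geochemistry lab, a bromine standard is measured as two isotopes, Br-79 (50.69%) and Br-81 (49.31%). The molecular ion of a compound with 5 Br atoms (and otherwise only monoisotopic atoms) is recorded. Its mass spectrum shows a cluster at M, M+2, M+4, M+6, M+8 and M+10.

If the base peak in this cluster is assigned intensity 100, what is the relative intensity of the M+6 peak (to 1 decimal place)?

Term probabilities: M 0.0335, M+2 0.1628, M+4 0.3167, M+6 0.3081, M+8 0.1498, M+10 0.0292. Base peak = M+4.
P(M+4) = C(5,2) × 0.5069^3 × 0.4931^2 = 10 × 0.13024674 × 0.24314761 = 0.316692 (base)
P(M+6) = C(5,3) × 0.5069^2 × 0.4931^3 = 10 × 0.25694761 × 0.11989609 = 0.308070
Relative intensity = 0.308070 / 0.316692 × 100 = 97.3

97.3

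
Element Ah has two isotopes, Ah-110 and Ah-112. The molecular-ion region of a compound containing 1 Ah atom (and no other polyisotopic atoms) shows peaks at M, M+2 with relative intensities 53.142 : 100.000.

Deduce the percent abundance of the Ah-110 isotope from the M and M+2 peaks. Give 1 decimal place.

Let p = fractional abundance of Ah-110. I(M+2)/I(M) = [C(1,1)·p^0·(1−p)] / p^1 = 1·(1−p)/p = 100.000/53.142 = 1.8818
(1−p)/p = 1.8818/1 = 1.8818  ⇒  p = 1/(1 + 1.8818) = 0.3470
Ah-110: 34.7%, Ah-112: 65.3%.

34.7%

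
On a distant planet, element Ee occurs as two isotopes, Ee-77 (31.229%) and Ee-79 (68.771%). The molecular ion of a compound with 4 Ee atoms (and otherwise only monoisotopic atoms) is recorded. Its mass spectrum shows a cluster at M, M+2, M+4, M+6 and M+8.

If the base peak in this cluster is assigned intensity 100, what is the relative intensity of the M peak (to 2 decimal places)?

2.34

Binomial terms of (0.31229 + 0.68771)^4: M 0.0095, M+2 0.0838, M+4 0.2767, M+6 0.4063, M+8 0.2237 → M+6 is the base peak.
P(M+6) = C(4,3) × 0.31229^1 × 0.68771^3 = 4 × 0.31229 × 0.32524904 = 0.406288 (base)
P(M) = C(4,0) × 0.31229^4 × 0.68771^0 = 1 × 0.00951113 × 1.0000 = 0.009511
Relative intensity = 0.009511 / 0.406288 × 100 = 2.34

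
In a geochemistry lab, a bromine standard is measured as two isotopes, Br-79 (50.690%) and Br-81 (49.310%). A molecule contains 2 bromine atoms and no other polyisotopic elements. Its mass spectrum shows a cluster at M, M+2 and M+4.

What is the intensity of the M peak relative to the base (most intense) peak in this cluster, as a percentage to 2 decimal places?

Term probabilities: M 0.2569, M+2 0.4999, M+4 0.2431. Base peak = M+2.
P(M+2) = C(2,1) × 0.50690^1 × 0.49310^1 = 2 × 0.5069 × 0.4931 = 0.499905 (base)
P(M) = C(2,0) × 0.50690^2 × 0.49310^0 = 1 × 0.25694761 × 1.0000 = 0.256948
Relative intensity = 0.256948 / 0.499905 × 100 = 51.40

51.40%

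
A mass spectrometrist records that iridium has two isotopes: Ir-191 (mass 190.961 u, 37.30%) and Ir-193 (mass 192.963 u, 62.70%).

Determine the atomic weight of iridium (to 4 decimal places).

Average mass = Σ (abundance × isotope mass) = 0.3730 × 190.961 + 0.6270 × 192.963
= 71.22845 + 120.98780 = 192.21625 u

192.2163 u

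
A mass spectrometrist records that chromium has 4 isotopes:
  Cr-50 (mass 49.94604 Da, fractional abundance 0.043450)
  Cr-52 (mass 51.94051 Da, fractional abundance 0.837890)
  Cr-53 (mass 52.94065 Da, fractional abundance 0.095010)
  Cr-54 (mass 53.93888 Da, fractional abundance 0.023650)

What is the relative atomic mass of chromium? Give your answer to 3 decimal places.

Average mass = Σ (abundance × isotope mass) = 0.043450 × 49.94604 + 0.837890 × 51.94051 + 0.095010 × 52.94065 + 0.023650 × 53.93888
= 2.170155 + 43.520434 + 5.029891 + 1.275655 = 51.996135 Da

51.996 Da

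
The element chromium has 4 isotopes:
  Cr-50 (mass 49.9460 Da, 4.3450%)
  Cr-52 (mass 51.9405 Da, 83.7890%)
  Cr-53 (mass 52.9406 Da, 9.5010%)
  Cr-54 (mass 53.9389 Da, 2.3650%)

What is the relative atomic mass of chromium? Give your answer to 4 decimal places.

51.9961 Da

The abundance-weighted mean is 0.043450 × 49.9460 + 0.837890 × 51.9405 + 0.095010 × 52.9406 + 0.023650 × 53.9389
= 2.17015 + 43.52043 + 5.02989 + 1.27565 = 51.99612 Da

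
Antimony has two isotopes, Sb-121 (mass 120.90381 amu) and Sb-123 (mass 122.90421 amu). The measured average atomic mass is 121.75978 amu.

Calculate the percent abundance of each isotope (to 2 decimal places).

Sb-121: 57.21%, Sb-123: 42.79%

With x = fraction of Sb-121 (so Sb-123 is 1 − x):
120.90381·x + 122.90421·(1 − x) = 121.75978
(120.90381 − 122.90421)·x = 121.75978 − 122.90421
x = -1.14443 / -2.00040 = 0.57210 → 57.21% Sb-121, 42.79% Sb-123.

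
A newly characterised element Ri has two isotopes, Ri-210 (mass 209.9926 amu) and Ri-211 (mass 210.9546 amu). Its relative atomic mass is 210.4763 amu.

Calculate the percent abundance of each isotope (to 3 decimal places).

Ri-210: 49.719%, Ri-211: 50.281%

Let x be the fractional abundance of Ri-210; then Ri-211 has abundance 1 − x.
209.9926·x + 210.9546·(1 − x) = 210.4763
(209.9926 − 210.9546)·x = 210.4763 − 210.9546
x = -0.4783 / -0.9620 = 0.49719 → 49.719% Ri-210, 50.281% Ri-211.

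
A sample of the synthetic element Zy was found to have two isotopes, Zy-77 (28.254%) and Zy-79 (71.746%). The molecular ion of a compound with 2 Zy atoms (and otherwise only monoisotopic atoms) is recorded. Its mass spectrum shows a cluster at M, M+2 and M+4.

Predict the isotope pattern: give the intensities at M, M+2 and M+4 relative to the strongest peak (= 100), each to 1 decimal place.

15.5 : 78.8 : 100.0

Each Zy atom is independently Zy-77 (p = 0.28254) or Zy-79 (q = 0.71746); the cluster is the binomial expansion (p + q)^2.
P(M) = 0.28254^2 = 0.079829
P(M+2) = 2 × 0.28254^1 × 0.71746^1 = 0.405422
P(M+4) = 0.71746^2 = 0.514749
The M+4 peak is largest (0.514749); scaling to 100 gives 15.5 : 78.8 : 100.0.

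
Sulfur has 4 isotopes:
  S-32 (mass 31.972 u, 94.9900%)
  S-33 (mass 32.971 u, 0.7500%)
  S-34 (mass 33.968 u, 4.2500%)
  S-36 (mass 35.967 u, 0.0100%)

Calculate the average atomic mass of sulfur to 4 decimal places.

Ar = Σ fᵢ·mᵢ = 0.949900 × 31.972 + 0.007500 × 32.971 + 0.042500 × 33.968 + 0.000100 × 35.967
= 30.37020 + 0.24728 + 1.44364 + 0.00360 = 32.06472 u

32.0647 u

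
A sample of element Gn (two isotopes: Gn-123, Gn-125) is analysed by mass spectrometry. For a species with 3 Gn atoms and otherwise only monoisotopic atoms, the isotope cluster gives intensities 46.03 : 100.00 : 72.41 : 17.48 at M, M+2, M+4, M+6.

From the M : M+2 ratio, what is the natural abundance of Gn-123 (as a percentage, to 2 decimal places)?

If p is the fraction of Gn that is Gn-123, then I(M+2)/I(M) = [C(3,1)·p^2·(1−p)] / p^3 = 3·(1−p)/p = 100.00/46.03 = 2.1725
(1−p)/p = 2.1725/3 = 0.7242  ⇒  p = 1/(1 + 0.7242) = 0.5800
Gn-123: 58.00%, Gn-125: 42.00%.

58.00%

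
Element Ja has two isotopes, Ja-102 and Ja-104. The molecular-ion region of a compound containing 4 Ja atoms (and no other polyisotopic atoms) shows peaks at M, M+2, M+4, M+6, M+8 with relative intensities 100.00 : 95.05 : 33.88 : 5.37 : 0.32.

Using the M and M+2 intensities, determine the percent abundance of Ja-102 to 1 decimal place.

If p is the fraction of Ja that is Ja-102, then I(M+2)/I(M) = [C(4,1)·p^3·(1−p)] / p^4 = 4·(1−p)/p = 95.05/100.00 = 0.9505
(1−p)/p = 0.9505/4 = 0.2376  ⇒  p = 1/(1 + 0.2376) = 0.8080
Ja-102: 80.8%, Ja-104: 19.2%.

80.8%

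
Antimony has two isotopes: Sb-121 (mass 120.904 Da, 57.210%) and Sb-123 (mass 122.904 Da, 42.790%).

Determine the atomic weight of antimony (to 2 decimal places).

The abundance-weighted mean is 0.57210 × 120.904 + 0.42790 × 122.904
= 69.1692 + 52.5906 = 121.7598 Da

121.76 Da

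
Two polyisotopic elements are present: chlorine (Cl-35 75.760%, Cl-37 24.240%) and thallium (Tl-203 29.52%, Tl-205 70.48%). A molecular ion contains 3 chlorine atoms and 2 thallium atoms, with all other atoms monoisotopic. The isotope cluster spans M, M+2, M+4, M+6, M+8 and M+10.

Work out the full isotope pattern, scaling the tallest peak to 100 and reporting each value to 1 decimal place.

Chlorine pattern (n=3): 0.4348304 : 0.41738208 : 0.13354464 : 0.01424288
Thallium pattern (n=2): 0.08714304 : 0.41611392 : 0.49674304
Convolve the two distributions (both contribute in 2-u steps):
  M: 0.4348304×0.08714304 = 0.037892
  M+2: 0.4348304×0.41611392 + 0.41738208×0.08714304 = 0.217311
  M+4: 0.4348304×0.49674304 + 0.41738208×0.41611392 + 0.13354464×0.08714304 = 0.401315
  M+6: 0.41738208×0.49674304 + 0.13354464×0.41611392 + 0.01424288×0.08714304 = 0.264143
  M+8: 0.13354464×0.49674304 + 0.01424288×0.41611392 = 0.072264
  M+10: 0.01424288×0.49674304 = 0.007075
Scale to base peak (0.401315) = 100: 9.4 : 54.1 : 100.0 : 65.8 : 18.0 : 1.8

9.4 : 54.1 : 100.0 : 65.8 : 18.0 : 1.8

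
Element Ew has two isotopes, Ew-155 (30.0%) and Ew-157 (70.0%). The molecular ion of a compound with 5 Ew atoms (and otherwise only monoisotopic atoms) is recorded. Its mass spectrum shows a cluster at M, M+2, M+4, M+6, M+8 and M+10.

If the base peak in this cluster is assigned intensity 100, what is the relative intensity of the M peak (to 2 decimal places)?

0.67

Binomial terms of (0.300 + 0.700)^5: M 0.0024, M+2 0.0283, M+4 0.1323, M+6 0.3087, M+8 0.3601, M+10 0.1681 → M+8 is the base peak.
P(M+8) = C(5,4) × 0.300^1 × 0.700^4 = 5 × 0.3000 × 0.2401 = 0.360150 (base)
P(M) = C(5,0) × 0.300^5 × 0.700^0 = 1 × 0.00243 × 1.0000 = 0.002430
Relative intensity = 0.002430 / 0.360150 × 100 = 0.67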